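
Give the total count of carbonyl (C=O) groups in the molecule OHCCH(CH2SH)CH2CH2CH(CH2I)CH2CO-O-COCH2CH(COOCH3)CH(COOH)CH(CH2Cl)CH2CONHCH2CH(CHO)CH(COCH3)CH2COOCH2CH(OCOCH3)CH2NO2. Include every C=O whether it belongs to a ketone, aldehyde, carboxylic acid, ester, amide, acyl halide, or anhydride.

10

OHC: aldehyde, 1 C=O (running total 1).
CH2CO-O-COCH2: anhydride, 2 C=O (running total 3).
CH(COOCH3): ester, 1 C=O (running total 4).
CH(COOH): carboxylic acid, 1 C=O (running total 5).
CH2CONHCH2: amide, 1 C=O (running total 6).
CH(CHO): aldehyde, 1 C=O (running total 7).
CH(COCH3): ketone, 1 C=O (running total 8).
CH2COOCH2: ester, 1 C=O (running total 9).
CH(OCOCH3): ester, 1 C=O (running total 10).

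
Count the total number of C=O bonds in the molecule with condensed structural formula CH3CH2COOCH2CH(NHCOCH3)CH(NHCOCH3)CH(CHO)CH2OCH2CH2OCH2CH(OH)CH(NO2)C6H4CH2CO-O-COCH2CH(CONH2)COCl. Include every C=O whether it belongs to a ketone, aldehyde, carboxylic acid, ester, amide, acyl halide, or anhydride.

8

CH2COOCH2: ester, 1 C=O (running total 1).
CH(NHCOCH3): amide, 1 C=O (running total 2).
CH(NHCOCH3): amide, 1 C=O (running total 3).
CH(CHO): aldehyde, 1 C=O (running total 4).
CH2CO-O-COCH2: anhydride, 2 C=O (running total 6).
CH(CONH2): amide, 1 C=O (running total 7).
COCl: acyl halide, 1 C=O (running total 8).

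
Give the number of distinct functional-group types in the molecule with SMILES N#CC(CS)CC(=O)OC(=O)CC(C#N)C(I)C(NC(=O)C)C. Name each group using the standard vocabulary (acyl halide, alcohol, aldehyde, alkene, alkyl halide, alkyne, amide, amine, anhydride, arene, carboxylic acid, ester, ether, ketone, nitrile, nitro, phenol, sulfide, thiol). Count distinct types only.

5

Reading the structure from left to right:
  N≡C: N≡C–: carbon triple-bonded to nitrogen → nitrile.
  CH(CH2SH): pendant –CH2SH → thiol.
  CH2CO-O-COCH2: two acyl groups sharing one oxygen, –C(=O)–O–C(=O)– → anhydride.
  CH(CN): pendant –C≡N: nitrile.
  CH(I): halogen on an sp³ carbon → alkyl halide.
  CH(NHCOCH3): pendant –NHC(=O)CH3: N bonded to a carbonyl → amide (not amine).
Distinct types present: alkyl halide, amide, anhydride, nitrile, thiol.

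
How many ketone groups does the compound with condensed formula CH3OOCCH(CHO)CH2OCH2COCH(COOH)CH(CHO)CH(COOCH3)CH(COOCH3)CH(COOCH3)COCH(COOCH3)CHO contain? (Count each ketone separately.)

2

Reading the structure from left to right:
  CH3OOC: CH3O–C(=O)–: carbonyl C bonded to C and to –OCH3 → ester (not ketone + ether).
  CH(CHO): pendant –CHO: carbonyl C bonded to C and H → aldehyde.
  CH2OCH2: C–O–C with sp³ carbons on both sides and no adjacent C=O → ether.
  CO: –C(=O)– with carbon on both sides → ketone.
  CH(COOH): pendant –COOH: carbonyl C bonded to C and –OH → carboxylic acid.
  CH(CHO): pendant –CHO: carbonyl C bonded to C and H → aldehyde.
  CH(COOCH3): pendant –COOCH3: carbonyl C bonded to C and –OCH3 → ester.
  CH(COOCH3): pendant –COOCH3: carbonyl C bonded to C and –OCH3 → ester.
  CH(COOCH3): pendant –COOCH3: carbonyl C bonded to C and –OCH3 → ester.
  CO: –C(=O)– with carbon on both sides → ketone.
  CH(COOCH3): pendant –COOCH3: carbonyl C bonded to C and –OCH3 → ester.
  CHO: terminal –CHO: carbonyl C bonded to H and C → aldehyde.
Ketone appears at: CO, CO → 2.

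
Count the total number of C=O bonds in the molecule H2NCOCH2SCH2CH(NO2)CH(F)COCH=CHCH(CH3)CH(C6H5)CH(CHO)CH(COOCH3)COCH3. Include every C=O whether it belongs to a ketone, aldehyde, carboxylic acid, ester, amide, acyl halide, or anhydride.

5

H2NCO: amide, 1 C=O (running total 1).
CO: ketone, 1 C=O (running total 2).
CH(CHO): aldehyde, 1 C=O (running total 3).
CH(COOCH3): ester, 1 C=O (running total 4).
CO: ketone, 1 C=O (running total 5).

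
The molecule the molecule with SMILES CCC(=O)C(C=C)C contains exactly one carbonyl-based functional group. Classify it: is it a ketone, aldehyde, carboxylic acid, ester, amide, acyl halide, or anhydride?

The carbonyl is in the CO segment: –C(=O)– with carbon on both sides → ketone.

ketone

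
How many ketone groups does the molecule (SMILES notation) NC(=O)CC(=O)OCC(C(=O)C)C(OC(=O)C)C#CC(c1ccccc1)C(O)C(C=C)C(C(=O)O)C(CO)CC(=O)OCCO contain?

–C(=O)NH2: carbonyl C bonded to C and to N → amide (the N is not a separate amine).
–C(=O)–O–C with C on the carbonyl side → ester.
pendant –COCH3: carbonyl C bonded to two carbons → ketone.
pendant –OC(=O)CH3: an acyloxy group → ester.
C≡C triple bond → alkyne.
pendant –C6H5: benzene ring → arene.
–OH on an sp³ carbon → alcohol (secondary).
pendant –CH=CH2: C=C double bond → alkene.
pendant –COOH: carbonyl C bonded to C and –OH → carboxylic acid.
pendant –CH2OH on an sp³ backbone C → alcohol.
–C(=O)–O–C with C on the carbonyl side → ester.
–OH on an sp³ carbon → alcohol.
Ketone appears at: CH(COCH3) → 1.

1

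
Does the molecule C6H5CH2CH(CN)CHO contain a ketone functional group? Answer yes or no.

C6H5– phenyl ring → arene.
pendant –C≡N: nitrile.
terminal –CHO: carbonyl C bonded to H and C → aldehyde.
In CHO, the carbonyl carbon carries an H, so it is an aldehyde, not a ketone.
The groups actually present are: aldehyde, arene, nitrile.

no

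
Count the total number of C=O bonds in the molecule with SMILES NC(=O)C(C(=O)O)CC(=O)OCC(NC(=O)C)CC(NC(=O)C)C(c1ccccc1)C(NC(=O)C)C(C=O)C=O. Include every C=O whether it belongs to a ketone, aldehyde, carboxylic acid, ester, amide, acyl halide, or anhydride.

8

H2NCO: amide, 1 C=O (running total 1).
CH(COOH): carboxylic acid, 1 C=O (running total 2).
CH2COOCH2: ester, 1 C=O (running total 3).
CH(NHCOCH3): amide, 1 C=O (running total 4).
CH(NHCOCH3): amide, 1 C=O (running total 5).
CH(NHCOCH3): amide, 1 C=O (running total 6).
CH(CHO): aldehyde, 1 C=O (running total 7).
CHO: aldehyde, 1 C=O (running total 8).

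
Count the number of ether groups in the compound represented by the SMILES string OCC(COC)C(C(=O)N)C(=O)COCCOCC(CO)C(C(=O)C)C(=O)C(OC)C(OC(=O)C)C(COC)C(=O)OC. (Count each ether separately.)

5

HO– on an sp³ carbon → alcohol.
pendant –CH2OCH3: C–O–C linkage → ether.
pendant –CONH2: carbonyl C bonded to C and N → amide.
–C(=O)– with carbon on both sides → ketone.
C–O–C with sp³ carbons on both sides and no adjacent C=O → ether.
C–O–C with sp³ carbons on both sides and no adjacent C=O → ether.
pendant –CH2OH on an sp³ backbone C → alcohol.
pendant –COCH3: carbonyl C bonded to two carbons → ketone.
–C(=O)– with carbon on both sides → ketone.
pendant –OCH3: C–O–C with sp³ C, no adjacent C=O → ether.
pendant –OC(=O)CH3: an acyloxy group → ester.
pendant –CH2OCH3: C–O–C linkage → ether.
–C(=O)OCH3: carbonyl C bonded to C and to –OCH3 → ester (not ketone + ether).
Ether appears at: CH(CH2OCH3), CH2OCH2, CH2OCH2, CH(OCH3), CH(CH2OCH3) → 5.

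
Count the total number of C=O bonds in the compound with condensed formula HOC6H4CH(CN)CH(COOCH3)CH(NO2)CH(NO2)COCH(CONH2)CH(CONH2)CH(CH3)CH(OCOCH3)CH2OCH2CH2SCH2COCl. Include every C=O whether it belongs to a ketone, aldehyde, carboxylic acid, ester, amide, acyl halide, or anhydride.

6

CH(COOCH3): ester, 1 C=O (running total 1).
CO: ketone, 1 C=O (running total 2).
CH(CONH2): amide, 1 C=O (running total 3).
CH(CONH2): amide, 1 C=O (running total 4).
CH(OCOCH3): ester, 1 C=O (running total 5).
COCl: acyl halide, 1 C=O (running total 6).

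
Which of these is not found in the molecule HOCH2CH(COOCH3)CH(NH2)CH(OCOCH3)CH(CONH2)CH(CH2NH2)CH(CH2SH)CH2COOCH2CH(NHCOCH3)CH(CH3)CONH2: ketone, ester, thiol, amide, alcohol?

thiol: present (CH(CH2SH) — pendant –CH2SH → thiol).
amide: present (CH(CONH2) — pendant –CONH2: carbonyl C bonded to C and N → amide).
ester: present (CH(COOCH3) — pendant –COOCH3: carbonyl C bonded to C and –OCH3 → ester).
alcohol: present (HOCH2 — HO– on an sp³ carbon → alcohol).
ketone: absent. In each of CH(COOCH3), CH(OCOCH3) and CH2COOCH2, the C=O is bonded to an –O–C group, which defines an ester, not a ketone. In each of CH(CONH2), CH(NHCOCH3) and CONH2, the C=O is bonded to nitrogen, which defines an amide, not a ketone.

ketone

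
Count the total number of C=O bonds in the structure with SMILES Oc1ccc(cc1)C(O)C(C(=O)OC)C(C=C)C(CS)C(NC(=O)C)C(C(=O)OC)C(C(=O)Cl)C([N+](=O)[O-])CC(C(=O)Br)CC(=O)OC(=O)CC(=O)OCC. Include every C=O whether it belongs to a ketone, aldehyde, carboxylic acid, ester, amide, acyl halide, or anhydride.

8

CH(COOCH3): ester, 1 C=O (running total 1).
CH(NHCOCH3): amide, 1 C=O (running total 2).
CH(COOCH3): ester, 1 C=O (running total 3).
CH(COCl): acyl halide, 1 C=O (running total 4).
CH(COBr): acyl halide, 1 C=O (running total 5).
CH2CO-O-COCH2: anhydride, 2 C=O (running total 7).
COOCH2CH3: ester, 1 C=O (running total 8).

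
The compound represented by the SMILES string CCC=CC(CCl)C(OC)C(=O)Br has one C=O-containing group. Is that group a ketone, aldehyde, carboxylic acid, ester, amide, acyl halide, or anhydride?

acyl halide

The carbonyl is in the COBr segment: –C(=O)Br: carbonyl C bonded to C and to a halogen → acyl halide (not alkyl halide).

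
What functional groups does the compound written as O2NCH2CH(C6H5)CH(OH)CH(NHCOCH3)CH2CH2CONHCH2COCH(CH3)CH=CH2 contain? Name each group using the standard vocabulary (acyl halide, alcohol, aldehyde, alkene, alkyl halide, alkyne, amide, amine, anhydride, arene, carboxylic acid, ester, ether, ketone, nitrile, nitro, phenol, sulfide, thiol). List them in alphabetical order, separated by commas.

alcohol, alkene, amide, arene, ketone, nitro

Reading the structure from left to right:
  O2NCH2: –NO2 on carbon → nitro group.
  CH(C6H5): pendant –C6H5: benzene ring → arene.
  CH(OH): –OH on an sp³ carbon → alcohol (secondary).
  CH(NHCOCH3): pendant –NHC(=O)CH3: N bonded to a carbonyl → amide (not amine).
  CH2CONHCH2: –C(=O)–N– linkage → amide (the N is not an amine).
  CO: –C(=O)– with carbon on both sides → ketone.
  CH=CH2: C=C double bond → alkene.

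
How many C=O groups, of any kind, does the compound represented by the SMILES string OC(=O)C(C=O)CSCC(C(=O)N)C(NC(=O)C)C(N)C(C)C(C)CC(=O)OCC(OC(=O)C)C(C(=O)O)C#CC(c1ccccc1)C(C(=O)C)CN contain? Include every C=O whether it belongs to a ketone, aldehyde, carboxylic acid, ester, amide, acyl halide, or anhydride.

HOOC: carboxylic acid, 1 C=O (running total 1).
CH(CHO): aldehyde, 1 C=O (running total 2).
CH(CONH2): amide, 1 C=O (running total 3).
CH(NHCOCH3): amide, 1 C=O (running total 4).
CH2COOCH2: ester, 1 C=O (running total 5).
CH(OCOCH3): ester, 1 C=O (running total 6).
CH(COOH): carboxylic acid, 1 C=O (running total 7).
CH(COCH3): ketone, 1 C=O (running total 8).

8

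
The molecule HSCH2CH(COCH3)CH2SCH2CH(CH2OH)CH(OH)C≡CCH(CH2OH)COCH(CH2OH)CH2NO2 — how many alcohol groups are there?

4

Taking each segment in turn:
  HSCH2: –SH on an sp³ carbon → thiol.
  CH(COCH3): pendant –COCH3: carbonyl C bonded to two carbons → ketone.
  CH2SCH2: C–S–C linkage → sulfide (thioether).
  CH(CH2OH): pendant –CH2OH on an sp³ backbone C → alcohol.
  CH(OH): –OH on an sp³ carbon → alcohol (secondary).
  C≡C: C≡C triple bond → alkyne.
  CH(CH2OH): pendant –CH2OH on an sp³ backbone C → alcohol.
  CO: –C(=O)– with carbon on both sides → ketone.
  CH(CH2OH): pendant –CH2OH on an sp³ backbone C → alcohol.
  CH2NO2: –NO2 on carbon → nitro group.
Alcohol appears at: CH(CH2OH), CH(OH), CH(CH2OH), CH(CH2OH) → 4.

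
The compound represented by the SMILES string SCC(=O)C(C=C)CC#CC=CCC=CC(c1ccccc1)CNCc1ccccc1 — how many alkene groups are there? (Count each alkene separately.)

3

Reading the structure from left to right:
  HSCH2: –SH on an sp³ carbon → thiol.
  CO: –C(=O)– with carbon on both sides → ketone.
  CH(CH=CH2): pendant –CH=CH2: C=C double bond → alkene.
  C≡C: C≡C triple bond → alkyne.
  CH=CH: C=C double bond → alkene.
  CH=CH: C=C double bond → alkene.
  CH(C6H5): pendant –C6H5: benzene ring → arene.
  CH2NHCH2: C–N–C with sp³ carbons and no adjacent C=O → amine (secondary).
  C6H5: –C6H5 phenyl ring → arene.
Alkene appears at: CH(CH=CH2), CH=CH, CH=CH → 3.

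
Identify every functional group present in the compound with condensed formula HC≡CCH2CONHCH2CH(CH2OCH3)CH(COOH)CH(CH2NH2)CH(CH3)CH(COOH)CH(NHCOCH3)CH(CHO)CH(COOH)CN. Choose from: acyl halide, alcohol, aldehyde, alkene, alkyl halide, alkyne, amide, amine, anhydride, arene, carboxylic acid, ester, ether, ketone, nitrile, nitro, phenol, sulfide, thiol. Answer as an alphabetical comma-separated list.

C≡C triple bond → alkyne.
–C(=O)–N– linkage → amide (the N is not an amine).
pendant –CH2OCH3: C–O–C linkage → ether.
pendant –COOH: carbonyl C bonded to C and –OH → carboxylic acid.
pendant –CH2NH2: N on sp³ C, no adjacent C=O → amine.
pendant –COOH: carbonyl C bonded to C and –OH → carboxylic acid.
pendant –NHC(=O)CH3: N bonded to a carbonyl → amide (not amine).
pendant –CHO: carbonyl C bonded to C and H → aldehyde.
pendant –COOH: carbonyl C bonded to C and –OH → carboxylic acid.
–C≡N: carbon triple-bonded to nitrogen → nitrile.

aldehyde, alkyne, amide, amine, carboxylic acid, ether, nitrile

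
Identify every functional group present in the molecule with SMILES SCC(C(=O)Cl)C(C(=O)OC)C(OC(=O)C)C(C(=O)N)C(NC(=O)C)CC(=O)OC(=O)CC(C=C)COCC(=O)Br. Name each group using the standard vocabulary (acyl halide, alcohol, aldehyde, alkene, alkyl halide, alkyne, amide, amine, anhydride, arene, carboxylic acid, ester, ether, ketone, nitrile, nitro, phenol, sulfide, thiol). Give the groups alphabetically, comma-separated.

acyl halide, alkene, amide, anhydride, ester, ether, thiol

Working along the chain:
  HSCH2: –SH on an sp³ carbon → thiol.
  CH(COCl): pendant –C(=O)X: carbonyl C bonded to C and halogen → acyl halide.
  CH(COOCH3): pendant –COOCH3: carbonyl C bonded to C and –OCH3 → ester.
  CH(OCOCH3): pendant –OC(=O)CH3: an acyloxy group → ester.
  CH(CONH2): pendant –CONH2: carbonyl C bonded to C and N → amide.
  CH(NHCOCH3): pendant –NHC(=O)CH3: N bonded to a carbonyl → amide (not amine).
  CH2CO-O-COCH2: two acyl groups sharing one oxygen, –C(=O)–O–C(=O)– → anhydride.
  CH(CH=CH2): pendant –CH=CH2: C=C double bond → alkene.
  CH2OCH2: C–O–C with sp³ carbons on both sides and no adjacent C=O → ether.
  COBr: –C(=O)Br: carbonyl C bonded to C and to a halogen → acyl halide (not alkyl halide).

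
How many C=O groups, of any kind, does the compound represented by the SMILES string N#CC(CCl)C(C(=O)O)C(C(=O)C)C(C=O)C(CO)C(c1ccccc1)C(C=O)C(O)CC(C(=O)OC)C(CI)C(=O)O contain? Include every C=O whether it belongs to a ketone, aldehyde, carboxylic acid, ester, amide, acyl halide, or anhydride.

6

CH(COOH): carboxylic acid, 1 C=O (running total 1).
CH(COCH3): ketone, 1 C=O (running total 2).
CH(CHO): aldehyde, 1 C=O (running total 3).
CH(CHO): aldehyde, 1 C=O (running total 4).
CH(COOCH3): ester, 1 C=O (running total 5).
COOH: carboxylic acid, 1 C=O (running total 6).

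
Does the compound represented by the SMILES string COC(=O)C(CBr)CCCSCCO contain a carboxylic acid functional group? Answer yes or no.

Working along the chain:
  CH3OOC: CH3O–C(=O)–: carbonyl C bonded to C and to –OCH3 → ester (not ketone + ether).
  CH(CH2Br): pendant –CH2X: halogen on sp³ carbon → alkyl halide.
  CH2SCH2: C–S–C linkage → sulfide (thioether).
  CH2OH: –OH on an sp³ carbon → alcohol.
In CH3OOC, the acyl oxygen is bonded to carbon (–O–C), not to H, so this is an ester.
The groups actually present are: alcohol, alkyl halide, ester, sulfide.

no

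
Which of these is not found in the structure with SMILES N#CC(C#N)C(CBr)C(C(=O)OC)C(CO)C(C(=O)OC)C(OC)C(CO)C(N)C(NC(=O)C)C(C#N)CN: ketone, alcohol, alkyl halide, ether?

ketone

ether: present (CH(OCH3) — pendant –OCH3: C–O–C with sp³ C, no adjacent C=O → ether).
alcohol: present (CH(CH2OH) — pendant –CH2OH on an sp³ backbone C → alcohol).
alkyl halide: present (CH(CH2Br) — pendant –CH2X: halogen on sp³ carbon → alkyl halide).
ketone: absent. In CH(COOCH3), the C=O is bonded to an –O–C group, which defines an ester, not a ketone. In CH(NHCOCH3), the C=O is bonded to nitrogen, which defines an amide, not a ketone.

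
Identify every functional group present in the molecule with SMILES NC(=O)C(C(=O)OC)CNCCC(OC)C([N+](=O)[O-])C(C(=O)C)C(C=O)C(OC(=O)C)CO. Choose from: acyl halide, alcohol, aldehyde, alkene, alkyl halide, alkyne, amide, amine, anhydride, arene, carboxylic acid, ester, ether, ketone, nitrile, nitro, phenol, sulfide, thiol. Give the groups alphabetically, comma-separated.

Reading the structure from left to right:
  H2NCO: –C(=O)NH2: carbonyl C bonded to C and to N → amide (the N is not a separate amine).
  CH(COOCH3): pendant –COOCH3: carbonyl C bonded to C and –OCH3 → ester.
  CH2NHCH2: C–N–C with sp³ carbons and no adjacent C=O → amine (secondary).
  CH(OCH3): pendant –OCH3: C–O–C with sp³ C, no adjacent C=O → ether.
  CH(NO2): –NO2 on an sp³ carbon → nitro (the N=O is not a carbonyl).
  CH(COCH3): pendant –COCH3: carbonyl C bonded to two carbons → ketone.
  CH(CHO): pendant –CHO: carbonyl C bonded to C and H → aldehyde.
  CH(OCOCH3): pendant –OC(=O)CH3: an acyloxy group → ester.
  CH2OH: –OH on an sp³ carbon → alcohol.

alcohol, aldehyde, amide, amine, ester, ether, ketone, nitro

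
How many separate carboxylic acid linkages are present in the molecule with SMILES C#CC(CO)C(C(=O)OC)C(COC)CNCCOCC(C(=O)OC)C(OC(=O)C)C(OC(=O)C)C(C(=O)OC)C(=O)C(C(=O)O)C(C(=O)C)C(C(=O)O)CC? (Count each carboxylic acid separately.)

Working along the chain:
  HC≡C: C≡C triple bond → alkyne.
  CH(CH2OH): pendant –CH2OH on an sp³ backbone C → alcohol.
  CH(COOCH3): pendant –COOCH3: carbonyl C bonded to C and –OCH3 → ester.
  CH(CH2OCH3): pendant –CH2OCH3: C–O–C linkage → ether.
  CH2NHCH2: C–N–C with sp³ carbons and no adjacent C=O → amine (secondary).
  CH2OCH2: C–O–C with sp³ carbons on both sides and no adjacent C=O → ether.
  CH(COOCH3): pendant –COOCH3: carbonyl C bonded to C and –OCH3 → ester.
  CH(OCOCH3): pendant –OC(=O)CH3: an acyloxy group → ester.
  CH(OCOCH3): pendant –OC(=O)CH3: an acyloxy group → ester.
  CH(COOCH3): pendant –COOCH3: carbonyl C bonded to C and –OCH3 → ester.
  CO: –C(=O)– with carbon on both sides → ketone.
  CH(COOH): pendant –COOH: carbonyl C bonded to C and –OH → carboxylic acid.
  CH(COCH3): pendant –COCH3: carbonyl C bonded to two carbons → ketone.
  CH(COOH): pendant –COOH: carbonyl C bonded to C and –OH → carboxylic acid.
Carboxylic acid appears at: CH(COOH), CH(COOH) → 2.

2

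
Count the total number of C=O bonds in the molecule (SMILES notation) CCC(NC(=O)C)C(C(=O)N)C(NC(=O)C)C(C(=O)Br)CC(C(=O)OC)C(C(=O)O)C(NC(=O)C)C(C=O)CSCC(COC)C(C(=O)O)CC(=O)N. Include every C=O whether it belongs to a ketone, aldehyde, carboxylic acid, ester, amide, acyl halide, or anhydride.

10

CH(NHCOCH3): amide, 1 C=O (running total 1).
CH(CONH2): amide, 1 C=O (running total 2).
CH(NHCOCH3): amide, 1 C=O (running total 3).
CH(COBr): acyl halide, 1 C=O (running total 4).
CH(COOCH3): ester, 1 C=O (running total 5).
CH(COOH): carboxylic acid, 1 C=O (running total 6).
CH(NHCOCH3): amide, 1 C=O (running total 7).
CH(CHO): aldehyde, 1 C=O (running total 8).
CH(COOH): carboxylic acid, 1 C=O (running total 9).
CONH2: amide, 1 C=O (running total 10).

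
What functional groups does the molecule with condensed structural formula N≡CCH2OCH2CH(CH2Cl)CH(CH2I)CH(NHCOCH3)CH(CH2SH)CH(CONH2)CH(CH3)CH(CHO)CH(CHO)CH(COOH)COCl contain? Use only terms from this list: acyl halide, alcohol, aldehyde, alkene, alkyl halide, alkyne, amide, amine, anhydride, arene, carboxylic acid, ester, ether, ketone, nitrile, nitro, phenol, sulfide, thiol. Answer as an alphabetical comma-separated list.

Reading the structure from left to right:
  N≡C: N≡C–: carbon triple-bonded to nitrogen → nitrile.
  CH2OCH2: C–O–C with sp³ carbons on both sides and no adjacent C=O → ether.
  CH(CH2Cl): pendant –CH2X: halogen on sp³ carbon → alkyl halide.
  CH(CH2I): pendant –CH2X: halogen on sp³ carbon → alkyl halide.
  CH(NHCOCH3): pendant –NHC(=O)CH3: N bonded to a carbonyl → amide (not amine).
  CH(CH2SH): pendant –CH2SH → thiol.
  CH(CONH2): pendant –CONH2: carbonyl C bonded to C and N → amide.
  CH(CHO): pendant –CHO: carbonyl C bonded to C and H → aldehyde.
  CH(CHO): pendant –CHO: carbonyl C bonded to C and H → aldehyde.
  CH(COOH): pendant –COOH: carbonyl C bonded to C and –OH → carboxylic acid.
  COCl: –C(=O)Cl: carbonyl C bonded to C and to a halogen → acyl halide (not alkyl halide).

acyl halide, aldehyde, alkyl halide, amide, carboxylic acid, ether, nitrile, thiol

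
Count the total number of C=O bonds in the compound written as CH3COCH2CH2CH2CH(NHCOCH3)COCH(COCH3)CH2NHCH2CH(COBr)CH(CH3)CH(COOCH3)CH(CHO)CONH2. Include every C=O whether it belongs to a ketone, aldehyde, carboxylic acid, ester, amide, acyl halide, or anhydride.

8

CO: ketone, 1 C=O (running total 1).
CH(NHCOCH3): amide, 1 C=O (running total 2).
CO: ketone, 1 C=O (running total 3).
CH(COCH3): ketone, 1 C=O (running total 4).
CH(COBr): acyl halide, 1 C=O (running total 5).
CH(COOCH3): ester, 1 C=O (running total 6).
CH(CHO): aldehyde, 1 C=O (running total 7).
CONH2: amide, 1 C=O (running total 8).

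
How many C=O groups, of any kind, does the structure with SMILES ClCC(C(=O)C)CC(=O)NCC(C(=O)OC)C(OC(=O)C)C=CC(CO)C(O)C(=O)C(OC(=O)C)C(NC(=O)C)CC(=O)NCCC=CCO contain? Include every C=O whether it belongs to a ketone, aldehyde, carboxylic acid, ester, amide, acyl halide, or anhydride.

8

CH(COCH3): ketone, 1 C=O (running total 1).
CH2CONHCH2: amide, 1 C=O (running total 2).
CH(COOCH3): ester, 1 C=O (running total 3).
CH(OCOCH3): ester, 1 C=O (running total 4).
CO: ketone, 1 C=O (running total 5).
CH(OCOCH3): ester, 1 C=O (running total 6).
CH(NHCOCH3): amide, 1 C=O (running total 7).
CH2CONHCH2: amide, 1 C=O (running total 8).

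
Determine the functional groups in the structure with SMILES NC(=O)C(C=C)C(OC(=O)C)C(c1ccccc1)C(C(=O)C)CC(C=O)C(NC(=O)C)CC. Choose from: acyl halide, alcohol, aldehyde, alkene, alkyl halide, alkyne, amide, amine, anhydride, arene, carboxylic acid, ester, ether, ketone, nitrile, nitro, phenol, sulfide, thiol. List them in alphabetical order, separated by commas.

Taking each segment in turn:
  H2NCO: –C(=O)NH2: carbonyl C bonded to C and to N → amide (the N is not a separate amine).
  CH(CH=CH2): pendant –CH=CH2: C=C double bond → alkene.
  CH(OCOCH3): pendant –OC(=O)CH3: an acyloxy group → ester.
  CH(C6H5): pendant –C6H5: benzene ring → arene.
  CH(COCH3): pendant –COCH3: carbonyl C bonded to two carbons → ketone.
  CH(CHO): pendant –CHO: carbonyl C bonded to C and H → aldehyde.
  CH(NHCOCH3): pendant –NHC(=O)CH3: N bonded to a carbonyl → amide (not amine).

aldehyde, alkene, amide, arene, ester, ketone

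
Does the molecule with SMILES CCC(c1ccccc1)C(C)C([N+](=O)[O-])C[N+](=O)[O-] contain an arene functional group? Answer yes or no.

yes

pendant –C6H5: benzene ring → arene.
–NO2 on an sp³ carbon → nitro (the N=O is not a carbonyl).
–NO2 on carbon → nitro group.
The CH(C6H5) segment supplies the arene: pendant –C6H5: benzene ring → arene.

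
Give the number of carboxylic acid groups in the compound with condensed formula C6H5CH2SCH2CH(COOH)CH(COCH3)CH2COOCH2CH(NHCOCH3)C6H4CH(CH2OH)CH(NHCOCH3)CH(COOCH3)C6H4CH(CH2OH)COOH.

Reading the structure from left to right:
  C6H5: C6H5– phenyl ring → arene.
  CH2SCH2: C–S–C linkage → sulfide (thioether).
  CH(COOH): pendant –COOH: carbonyl C bonded to C and –OH → carboxylic acid.
  CH(COCH3): pendant –COCH3: carbonyl C bonded to two carbons → ketone.
  CH2COOCH2: –C(=O)–O–C with C on the carbonyl side → ester.
  CH(NHCOCH3): pendant –NHC(=O)CH3: N bonded to a carbonyl → amide (not amine).
  C6H4: para-disubstituted benzene ring → arene.
  CH(CH2OH): pendant –CH2OH on an sp³ backbone C → alcohol.
  CH(NHCOCH3): pendant –NHC(=O)CH3: N bonded to a carbonyl → amide (not amine).
  CH(COOCH3): pendant –COOCH3: carbonyl C bonded to C and –OCH3 → ester.
  C6H4: para-disubstituted benzene ring → arene.
  CH(CH2OH): pendant –CH2OH on an sp³ backbone C → alcohol.
  COOH: –COOH: carbonyl C bonded to –OH and C → carboxylic acid (the –OH is not a separate alcohol).
Carboxylic acid appears at: CH(COOH), COOH → 2.

2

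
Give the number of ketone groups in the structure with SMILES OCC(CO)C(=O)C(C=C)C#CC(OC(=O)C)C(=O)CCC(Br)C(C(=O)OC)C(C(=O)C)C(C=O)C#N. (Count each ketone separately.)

3

HO– on an sp³ carbon → alcohol.
pendant –CH2OH on an sp³ backbone C → alcohol.
–C(=O)– with carbon on both sides → ketone.
pendant –CH=CH2: C=C double bond → alkene.
C≡C triple bond → alkyne.
pendant –OC(=O)CH3: an acyloxy group → ester.
–C(=O)– with carbon on both sides → ketone.
halogen on an sp³ carbon → alkyl halide.
pendant –COOCH3: carbonyl C bonded to C and –OCH3 → ester.
pendant –COCH3: carbonyl C bonded to two carbons → ketone.
pendant –CHO: carbonyl C bonded to C and H → aldehyde.
–C≡N: carbon triple-bonded to nitrogen → nitrile.
Ketone appears at: CO, CO, CH(COCH3) → 3.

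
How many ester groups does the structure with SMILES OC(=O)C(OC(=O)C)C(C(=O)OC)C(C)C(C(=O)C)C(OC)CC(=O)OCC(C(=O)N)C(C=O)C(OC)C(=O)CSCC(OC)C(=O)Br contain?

3

–COOH: carbonyl C bonded to –OH and C → carboxylic acid (the –OH is not a separate alcohol).
pendant –OC(=O)CH3: an acyloxy group → ester.
pendant –COOCH3: carbonyl C bonded to C and –OCH3 → ester.
pendant –COCH3: carbonyl C bonded to two carbons → ketone.
pendant –OCH3: C–O–C with sp³ C, no adjacent C=O → ether.
–C(=O)–O–C with C on the carbonyl side → ester.
pendant –CONH2: carbonyl C bonded to C and N → amide.
pendant –CHO: carbonyl C bonded to C and H → aldehyde.
pendant –OCH3: C–O–C with sp³ C, no adjacent C=O → ether.
–C(=O)– with carbon on both sides → ketone.
C–S–C linkage → sulfide (thioether).
pendant –OCH3: C–O–C with sp³ C, no adjacent C=O → ether.
–C(=O)Br: carbonyl C bonded to C and to a halogen → acyl halide (not alkyl halide).
Ester appears at: CH(OCOCH3), CH(COOCH3), CH2COOCH2 → 3.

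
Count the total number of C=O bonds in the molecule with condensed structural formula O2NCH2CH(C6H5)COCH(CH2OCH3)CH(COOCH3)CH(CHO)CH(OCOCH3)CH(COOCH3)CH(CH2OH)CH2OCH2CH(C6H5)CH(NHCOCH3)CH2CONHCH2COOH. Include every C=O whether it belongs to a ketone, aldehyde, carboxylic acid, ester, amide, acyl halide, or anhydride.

8

CO: ketone, 1 C=O (running total 1).
CH(COOCH3): ester, 1 C=O (running total 2).
CH(CHO): aldehyde, 1 C=O (running total 3).
CH(OCOCH3): ester, 1 C=O (running total 4).
CH(COOCH3): ester, 1 C=O (running total 5).
CH(NHCOCH3): amide, 1 C=O (running total 6).
CH2CONHCH2: amide, 1 C=O (running total 7).
COOH: carboxylic acid, 1 C=O (running total 8).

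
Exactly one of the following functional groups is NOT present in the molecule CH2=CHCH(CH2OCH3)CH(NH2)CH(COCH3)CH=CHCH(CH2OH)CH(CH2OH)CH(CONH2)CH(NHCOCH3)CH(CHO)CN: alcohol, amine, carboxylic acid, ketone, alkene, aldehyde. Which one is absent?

aldehyde: present (CH(CHO) — pendant –CHO: carbonyl C bonded to C and H → aldehyde).
alcohol: present (CH(CH2OH) — pendant –CH2OH on an sp³ backbone C → alcohol).
ketone: present (CH(COCH3) — pendant –COCH3: carbonyl C bonded to two carbons → ketone).
amine: present (CH(NH2) — –NH2 on an sp³ carbon with no adjacent C=O → amine).
alkene: present (CH2=CH — C=C double bond → alkene).
carboxylic acid: absent. In each of CH(CONH2) and CH(NHCOCH3), the carbonyl is bonded to nitrogen, not to –OH; that is an amide.

carboxylic acid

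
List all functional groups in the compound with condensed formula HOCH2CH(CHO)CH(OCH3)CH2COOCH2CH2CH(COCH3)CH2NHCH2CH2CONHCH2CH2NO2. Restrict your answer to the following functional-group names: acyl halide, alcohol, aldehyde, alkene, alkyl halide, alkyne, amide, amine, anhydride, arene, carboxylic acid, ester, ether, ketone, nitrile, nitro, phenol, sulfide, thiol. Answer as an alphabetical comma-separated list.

Reading the structure from left to right:
  HOCH2: HO– on an sp³ carbon → alcohol.
  CH(CHO): pendant –CHO: carbonyl C bonded to C and H → aldehyde.
  CH(OCH3): pendant –OCH3: C–O–C with sp³ C, no adjacent C=O → ether.
  CH2COOCH2: –C(=O)–O–C with C on the carbonyl side → ester.
  CH(COCH3): pendant –COCH3: carbonyl C bonded to two carbons → ketone.
  CH2NHCH2: C–N–C with sp³ carbons and no adjacent C=O → amine (secondary).
  CH2CONHCH2: –C(=O)–N– linkage → amide (the N is not an amine).
  CH2NO2: –NO2 on carbon → nitro group.

alcohol, aldehyde, amide, amine, ester, ether, ketone, nitro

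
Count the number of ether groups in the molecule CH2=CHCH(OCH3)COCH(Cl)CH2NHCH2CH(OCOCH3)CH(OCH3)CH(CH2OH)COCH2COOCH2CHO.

2

Working along the chain:
  CH2=CH: C=C double bond → alkene.
  CH(OCH3): pendant –OCH3: C–O–C with sp³ C, no adjacent C=O → ether.
  CO: –C(=O)– with carbon on both sides → ketone.
  CH(Cl): halogen on an sp³ carbon → alkyl halide.
  CH2NHCH2: C–N–C with sp³ carbons and no adjacent C=O → amine (secondary).
  CH(OCOCH3): pendant –OC(=O)CH3: an acyloxy group → ester.
  CH(OCH3): pendant –OCH3: C–O–C with sp³ C, no adjacent C=O → ether.
  CH(CH2OH): pendant –CH2OH on an sp³ backbone C → alcohol.
  CO: –C(=O)– with carbon on both sides → ketone.
  CH2COOCH2: –C(=O)–O–C with C on the carbonyl side → ester.
  CHO: terminal –CHO: carbonyl C bonded to H and C → aldehyde.
Ether appears at: CH(OCH3), CH(OCH3) → 2.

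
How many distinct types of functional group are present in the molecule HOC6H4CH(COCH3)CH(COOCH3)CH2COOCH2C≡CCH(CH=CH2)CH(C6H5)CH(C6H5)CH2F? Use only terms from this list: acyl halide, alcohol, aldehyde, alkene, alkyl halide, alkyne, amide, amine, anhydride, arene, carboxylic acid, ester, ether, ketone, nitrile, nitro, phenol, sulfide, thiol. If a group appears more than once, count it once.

–OH attached directly to an aromatic ring → phenol (not alcohol); the ring itself is an arene.
pendant –COCH3: carbonyl C bonded to two carbons → ketone.
pendant –COOCH3: carbonyl C bonded to C and –OCH3 → ester.
–C(=O)–O–C with C on the carbonyl side → ester.
C≡C triple bond → alkyne.
pendant –CH=CH2: C=C double bond → alkene.
pendant –C6H5: benzene ring → arene.
pendant –C6H5: benzene ring → arene.
halogen on an sp³ carbon → alkyl halide.
Distinct types present: alkene, alkyl halide, alkyne, arene, ester, ketone, phenol.

7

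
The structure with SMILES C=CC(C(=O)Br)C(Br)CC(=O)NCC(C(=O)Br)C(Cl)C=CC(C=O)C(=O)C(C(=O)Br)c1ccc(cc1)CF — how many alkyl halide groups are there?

C=C double bond → alkene.
pendant –C(=O)X: carbonyl C bonded to C and halogen → acyl halide.
halogen on an sp³ carbon → alkyl halide.
–C(=O)–N– linkage → amide (the N is not an amine).
pendant –C(=O)X: carbonyl C bonded to C and halogen → acyl halide.
halogen on an sp³ carbon → alkyl halide.
C=C double bond → alkene.
pendant –CHO: carbonyl C bonded to C and H → aldehyde.
–C(=O)– with carbon on both sides → ketone.
pendant –C(=O)X: carbonyl C bonded to C and halogen → acyl halide.
para-disubstituted benzene ring → arene.
halogen on an sp³ carbon → alkyl halide.
Alkyl halide appears at: CH(Br), CH(Cl), CH2F → 3.

3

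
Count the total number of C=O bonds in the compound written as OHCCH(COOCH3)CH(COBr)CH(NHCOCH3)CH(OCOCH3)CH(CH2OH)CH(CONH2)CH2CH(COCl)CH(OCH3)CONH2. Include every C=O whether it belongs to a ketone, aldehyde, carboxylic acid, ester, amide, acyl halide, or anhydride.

8

OHC: aldehyde, 1 C=O (running total 1).
CH(COOCH3): ester, 1 C=O (running total 2).
CH(COBr): acyl halide, 1 C=O (running total 3).
CH(NHCOCH3): amide, 1 C=O (running total 4).
CH(OCOCH3): ester, 1 C=O (running total 5).
CH(CONH2): amide, 1 C=O (running total 6).
CH(COCl): acyl halide, 1 C=O (running total 7).
CONH2: amide, 1 C=O (running total 8).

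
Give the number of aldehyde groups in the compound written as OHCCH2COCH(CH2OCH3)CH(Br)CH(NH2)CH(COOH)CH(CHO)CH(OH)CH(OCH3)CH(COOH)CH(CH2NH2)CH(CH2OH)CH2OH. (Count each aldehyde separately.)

2

Working along the chain:
  OHC: terminal –CHO: carbonyl C bonded to H and C → aldehyde.
  CO: –C(=O)– with carbon on both sides → ketone.
  CH(CH2OCH3): pendant –CH2OCH3: C–O–C linkage → ether.
  CH(Br): halogen on an sp³ carbon → alkyl halide.
  CH(NH2): –NH2 on an sp³ carbon with no adjacent C=O → amine.
  CH(COOH): pendant –COOH: carbonyl C bonded to C and –OH → carboxylic acid.
  CH(CHO): pendant –CHO: carbonyl C bonded to C and H → aldehyde.
  CH(OH): –OH on an sp³ carbon → alcohol (secondary).
  CH(OCH3): pendant –OCH3: C–O–C with sp³ C, no adjacent C=O → ether.
  CH(COOH): pendant –COOH: carbonyl C bonded to C and –OH → carboxylic acid.
  CH(CH2NH2): pendant –CH2NH2: N on sp³ C, no adjacent C=O → amine.
  CH(CH2OH): pendant –CH2OH on an sp³ backbone C → alcohol.
  CH2OH: –OH on an sp³ carbon → alcohol.
Aldehyde appears at: OHC, CH(CHO) → 2.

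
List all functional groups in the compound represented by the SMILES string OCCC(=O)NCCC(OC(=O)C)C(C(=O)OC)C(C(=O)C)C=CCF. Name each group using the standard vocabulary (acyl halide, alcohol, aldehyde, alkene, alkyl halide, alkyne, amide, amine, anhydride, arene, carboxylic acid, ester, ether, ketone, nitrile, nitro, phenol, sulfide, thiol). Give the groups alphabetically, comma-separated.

Taking each segment in turn:
  HOCH2: HO– on an sp³ carbon → alcohol.
  CH2CONHCH2: –C(=O)–N– linkage → amide (the N is not an amine).
  CH(OCOCH3): pendant –OC(=O)CH3: an acyloxy group → ester.
  CH(COOCH3): pendant –COOCH3: carbonyl C bonded to C and –OCH3 → ester.
  CH(COCH3): pendant –COCH3: carbonyl C bonded to two carbons → ketone.
  CH=CH: C=C double bond → alkene.
  CH2F: halogen on an sp³ carbon → alkyl halide.

alcohol, alkene, alkyl halide, amide, ester, ketone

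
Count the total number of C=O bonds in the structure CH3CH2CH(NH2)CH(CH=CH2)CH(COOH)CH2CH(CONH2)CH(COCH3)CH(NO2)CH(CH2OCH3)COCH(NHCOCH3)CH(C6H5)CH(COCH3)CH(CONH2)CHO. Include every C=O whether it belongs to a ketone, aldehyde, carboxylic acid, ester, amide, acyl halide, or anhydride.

CH(COOH): carboxylic acid, 1 C=O (running total 1).
CH(CONH2): amide, 1 C=O (running total 2).
CH(COCH3): ketone, 1 C=O (running total 3).
CO: ketone, 1 C=O (running total 4).
CH(NHCOCH3): amide, 1 C=O (running total 5).
CH(COCH3): ketone, 1 C=O (running total 6).
CH(CONH2): amide, 1 C=O (running total 7).
CHO: aldehyde, 1 C=O (running total 8).

8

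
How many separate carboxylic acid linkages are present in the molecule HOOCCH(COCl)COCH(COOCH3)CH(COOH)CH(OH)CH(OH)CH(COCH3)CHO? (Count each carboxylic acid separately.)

2

Taking each segment in turn:
  HOOC: –COOH: carbonyl C bonded to –OH and C → carboxylic acid (the –OH is not a separate alcohol).
  CH(COCl): pendant –C(=O)X: carbonyl C bonded to C and halogen → acyl halide.
  CO: –C(=O)– with carbon on both sides → ketone.
  CH(COOCH3): pendant –COOCH3: carbonyl C bonded to C and –OCH3 → ester.
  CH(COOH): pendant –COOH: carbonyl C bonded to C and –OH → carboxylic acid.
  CH(OH): –OH on an sp³ carbon → alcohol (secondary).
  CH(OH): –OH on an sp³ carbon → alcohol (secondary).
  CH(COCH3): pendant –COCH3: carbonyl C bonded to two carbons → ketone.
  CHO: terminal –CHO: carbonyl C bonded to H and C → aldehyde.
Carboxylic acid appears at: HOOC, CH(COOH) → 2.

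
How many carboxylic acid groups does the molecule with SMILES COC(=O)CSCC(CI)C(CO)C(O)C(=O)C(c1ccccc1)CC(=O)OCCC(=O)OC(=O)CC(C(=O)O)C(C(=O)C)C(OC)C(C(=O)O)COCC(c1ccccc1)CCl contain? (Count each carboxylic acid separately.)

Working along the chain:
  CH3OOC: CH3O–C(=O)–: carbonyl C bonded to C and to –OCH3 → ester (not ketone + ether).
  CH2SCH2: C–S–C linkage → sulfide (thioether).
  CH(CH2I): pendant –CH2X: halogen on sp³ carbon → alkyl halide.
  CH(CH2OH): pendant –CH2OH on an sp³ backbone C → alcohol.
  CH(OH): –OH on an sp³ carbon → alcohol (secondary).
  CO: –C(=O)– with carbon on both sides → ketone.
  CH(C6H5): pendant –C6H5: benzene ring → arene.
  CH2COOCH2: –C(=O)–O–C with C on the carbonyl side → ester.
  CH2CO-O-COCH2: two acyl groups sharing one oxygen, –C(=O)–O–C(=O)– → anhydride.
  CH(COOH): pendant –COOH: carbonyl C bonded to C and –OH → carboxylic acid.
  CH(COCH3): pendant –COCH3: carbonyl C bonded to two carbons → ketone.
  CH(OCH3): pendant –OCH3: C–O–C with sp³ C, no adjacent C=O → ether.
  CH(COOH): pendant –COOH: carbonyl C bonded to C and –OH → carboxylic acid.
  CH2OCH2: C–O–C with sp³ carbons on both sides and no adjacent C=O → ether.
  CH(C6H5): pendant –C6H5: benzene ring → arene.
  CH2Cl: halogen on an sp³ carbon → alkyl halide.
Carboxylic acid appears at: CH(COOH), CH(COOH) → 2.

2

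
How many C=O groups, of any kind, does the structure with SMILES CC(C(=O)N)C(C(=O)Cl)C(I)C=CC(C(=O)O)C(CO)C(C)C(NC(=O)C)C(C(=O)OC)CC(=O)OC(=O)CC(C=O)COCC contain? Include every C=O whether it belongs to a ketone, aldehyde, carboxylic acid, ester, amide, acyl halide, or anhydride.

8

CH(CONH2): amide, 1 C=O (running total 1).
CH(COCl): acyl halide, 1 C=O (running total 2).
CH(COOH): carboxylic acid, 1 C=O (running total 3).
CH(NHCOCH3): amide, 1 C=O (running total 4).
CH(COOCH3): ester, 1 C=O (running total 5).
CH2CO-O-COCH2: anhydride, 2 C=O (running total 7).
CH(CHO): aldehyde, 1 C=O (running total 8).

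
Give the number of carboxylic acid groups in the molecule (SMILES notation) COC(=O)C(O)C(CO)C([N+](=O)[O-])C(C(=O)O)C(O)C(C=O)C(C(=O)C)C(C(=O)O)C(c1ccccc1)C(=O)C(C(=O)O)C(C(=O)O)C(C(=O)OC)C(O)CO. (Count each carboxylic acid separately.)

Taking each segment in turn:
  CH3OOC: CH3O–C(=O)–: carbonyl C bonded to C and to –OCH3 → ester (not ketone + ether).
  CH(OH): –OH on an sp³ carbon → alcohol (secondary).
  CH(CH2OH): pendant –CH2OH on an sp³ backbone C → alcohol.
  CH(NO2): –NO2 on an sp³ carbon → nitro (the N=O is not a carbonyl).
  CH(COOH): pendant –COOH: carbonyl C bonded to C and –OH → carboxylic acid.
  CH(OH): –OH on an sp³ carbon → alcohol (secondary).
  CH(CHO): pendant –CHO: carbonyl C bonded to C and H → aldehyde.
  CH(COCH3): pendant –COCH3: carbonyl C bonded to two carbons → ketone.
  CH(COOH): pendant –COOH: carbonyl C bonded to C and –OH → carboxylic acid.
  CH(C6H5): pendant –C6H5: benzene ring → arene.
  CO: –C(=O)– with carbon on both sides → ketone.
  CH(COOH): pendant –COOH: carbonyl C bonded to C and –OH → carboxylic acid.
  CH(COOH): pendant –COOH: carbonyl C bonded to C and –OH → carboxylic acid.
  CH(COOCH3): pendant –COOCH3: carbonyl C bonded to C and –OCH3 → ester.
  CH(OH): –OH on an sp³ carbon → alcohol (secondary).
  CH2OH: –OH on an sp³ carbon → alcohol.
Carboxylic acid appears at: CH(COOH), CH(COOH), CH(COOH), CH(COOH) → 4.

4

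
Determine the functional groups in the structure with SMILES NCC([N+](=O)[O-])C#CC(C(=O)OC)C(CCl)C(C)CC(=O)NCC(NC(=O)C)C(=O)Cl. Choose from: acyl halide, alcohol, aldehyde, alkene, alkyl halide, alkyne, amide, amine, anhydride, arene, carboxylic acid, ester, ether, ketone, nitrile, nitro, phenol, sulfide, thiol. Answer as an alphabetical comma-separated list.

Reading the structure from left to right:
  H2NCH2: –NH2 on an sp³ carbon with no adjacent C=O → amine.
  CH(NO2): –NO2 on an sp³ carbon → nitro (the N=O is not a carbonyl).
  C≡C: C≡C triple bond → alkyne.
  CH(COOCH3): pendant –COOCH3: carbonyl C bonded to C and –OCH3 → ester.
  CH(CH2Cl): pendant –CH2X: halogen on sp³ carbon → alkyl halide.
  CH2CONHCH2: –C(=O)–N– linkage → amide (the N is not an amine).
  CH(NHCOCH3): pendant –NHC(=O)CH3: N bonded to a carbonyl → amide (not amine).
  COCl: –C(=O)Cl: carbonyl C bonded to C and to a halogen → acyl halide (not alkyl halide).

acyl halide, alkyl halide, alkyne, amide, amine, ester, nitro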